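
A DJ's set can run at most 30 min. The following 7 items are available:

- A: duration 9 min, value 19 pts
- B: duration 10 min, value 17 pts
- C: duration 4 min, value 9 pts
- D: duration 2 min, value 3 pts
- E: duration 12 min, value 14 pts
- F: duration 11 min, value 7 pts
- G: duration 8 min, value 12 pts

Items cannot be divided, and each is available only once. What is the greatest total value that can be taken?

51 pts

This is a 0/1 knapsack; check combinations near the capacity.
- A+B+D+G: duration 9+10+2+8=29, value 19+17+3+12=51
- A+B+C+D: duration 9+10+4+2=25, value 19+17+9+3=48
- A+B+G: duration 9+10+8=27, value 19+17+12=48
- A+B+C: duration 9+10+4=23, value 19+17+9=45
Best: 51 pts.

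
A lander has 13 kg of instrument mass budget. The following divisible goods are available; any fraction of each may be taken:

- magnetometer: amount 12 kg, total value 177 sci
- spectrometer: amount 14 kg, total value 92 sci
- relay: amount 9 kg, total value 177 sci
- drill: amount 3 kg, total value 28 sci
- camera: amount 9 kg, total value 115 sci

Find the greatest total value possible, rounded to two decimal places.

236.00

Take in order of value per unit:
- relay (177/9 per unit): all 9 → value 177, running total 177.00
- magnetometer (177/12 per unit): 4 of 12 → value 4×177/12 = 59.0000, running total 236.00
Total 236.00.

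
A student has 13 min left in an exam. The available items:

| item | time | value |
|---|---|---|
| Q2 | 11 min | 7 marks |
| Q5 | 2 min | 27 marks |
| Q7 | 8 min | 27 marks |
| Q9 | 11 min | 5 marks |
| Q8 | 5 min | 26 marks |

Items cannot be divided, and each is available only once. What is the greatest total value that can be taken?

This is a 0/1 knapsack; check combinations near the capacity.
- Q5+Q7: time 2+8=10, value 27+27=54
- Q5+Q8: time 2+5=7, value 27+26=53
- Q7+Q8: time 8+5=13, value 27+26=53
- Q2+Q5: time 11+2=13, value 7+27=34
Best: 54 marks.

54 marks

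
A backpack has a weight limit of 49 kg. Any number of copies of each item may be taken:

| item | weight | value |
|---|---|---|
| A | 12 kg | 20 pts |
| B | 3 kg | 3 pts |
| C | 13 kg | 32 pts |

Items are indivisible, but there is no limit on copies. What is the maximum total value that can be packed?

105 pts

Best value-per-unit is C at 32/13; filling with it alone gives 3×32 = 96.
Optimal mix: 3×B + 3×C → weight 48, value 105.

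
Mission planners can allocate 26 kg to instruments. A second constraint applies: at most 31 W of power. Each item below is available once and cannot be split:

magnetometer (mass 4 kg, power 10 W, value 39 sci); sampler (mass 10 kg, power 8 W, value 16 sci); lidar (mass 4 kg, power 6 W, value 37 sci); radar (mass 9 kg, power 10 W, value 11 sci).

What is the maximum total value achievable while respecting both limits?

92 sci

Feasible sets respecting both limits:
- magnetometer+sampler+lidar: mass 18, power 24, value 92
- magnetometer+lidar+radar: mass 17, power 26, value 87
- magnetometer+lidar: mass 8, power 16, value 76
- magnetometer+sampler+radar: mass 23, power 28, value 66
Best: 92 sci.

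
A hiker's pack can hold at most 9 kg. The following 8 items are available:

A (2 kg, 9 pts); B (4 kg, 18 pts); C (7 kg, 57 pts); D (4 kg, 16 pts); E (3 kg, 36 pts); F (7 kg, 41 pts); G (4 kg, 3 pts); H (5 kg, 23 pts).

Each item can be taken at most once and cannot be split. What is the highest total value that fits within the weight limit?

Check high-value combinations within 9 kg:
- A+C: weight 2+7=9, value 9+57=66
- A+B+E: weight 2+4+3=9, value 9+18+36=63
- A+D+E: weight 2+4+3=9, value 9+16+36=61
- E+H: weight 3+5=8, value 36+23=59
Best: 66 pts.

66 pts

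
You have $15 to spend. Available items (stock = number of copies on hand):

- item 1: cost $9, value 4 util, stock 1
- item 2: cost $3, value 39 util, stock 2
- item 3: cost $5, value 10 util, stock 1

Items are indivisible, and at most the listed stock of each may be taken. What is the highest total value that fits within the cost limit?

Top feasible selections:
- 2×item 2 + 1×item 3: cost 11, value 88
- 1×item 1 + 2×item 2: cost 15, value 82
Best: 88 util.

88 util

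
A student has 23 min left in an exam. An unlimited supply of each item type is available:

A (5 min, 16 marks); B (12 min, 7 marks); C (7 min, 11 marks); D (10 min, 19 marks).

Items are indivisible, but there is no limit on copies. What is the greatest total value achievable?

64 marks

Best value-per-unit is A at 16/5, and filling with it alone uses time 4×5=20. No mix of the others beats 4×16 = 64.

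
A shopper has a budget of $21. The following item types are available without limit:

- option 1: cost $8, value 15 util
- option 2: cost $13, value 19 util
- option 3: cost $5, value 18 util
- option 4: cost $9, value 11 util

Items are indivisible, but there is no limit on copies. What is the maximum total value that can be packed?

Best value-per-unit is option 3 at 18/5, and filling with it alone uses cost 4×5=20. No mix of the others beats 4×18 = 72.

72 util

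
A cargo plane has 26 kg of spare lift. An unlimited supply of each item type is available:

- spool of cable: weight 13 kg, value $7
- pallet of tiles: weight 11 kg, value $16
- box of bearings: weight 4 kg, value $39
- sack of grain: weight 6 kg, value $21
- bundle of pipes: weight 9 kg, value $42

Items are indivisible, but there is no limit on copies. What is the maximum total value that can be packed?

$234

Best value-per-unit is box of bearings at 39/4, and filling with it alone uses weight 6×4=24. No mix of the others beats 6×39 = 234.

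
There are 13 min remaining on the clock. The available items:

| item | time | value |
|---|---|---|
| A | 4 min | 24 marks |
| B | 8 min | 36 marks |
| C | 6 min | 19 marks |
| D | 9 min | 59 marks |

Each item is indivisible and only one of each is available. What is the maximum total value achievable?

83 marks

Check high-value combinations within 13 min:
- A+D: time 4+9=13, value 24+59=83
- A+B: time 4+8=12, value 24+36=60
- D: time 9, value 59
- A+C: time 4+6=10, value 24+19=43
Best: 83 marks.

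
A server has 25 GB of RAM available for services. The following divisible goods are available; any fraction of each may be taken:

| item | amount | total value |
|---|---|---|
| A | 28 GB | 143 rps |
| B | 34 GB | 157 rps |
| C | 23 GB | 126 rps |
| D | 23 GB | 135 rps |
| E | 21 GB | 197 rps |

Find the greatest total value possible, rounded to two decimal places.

Take in order of value per unit:
- E (197/21 per unit): all 21 → value 197, running total 197.00
- D (135/23 per unit): 4 of 23 → value 4×135/23 = 23.4783, running total 220.48
Total 220.48.

220.48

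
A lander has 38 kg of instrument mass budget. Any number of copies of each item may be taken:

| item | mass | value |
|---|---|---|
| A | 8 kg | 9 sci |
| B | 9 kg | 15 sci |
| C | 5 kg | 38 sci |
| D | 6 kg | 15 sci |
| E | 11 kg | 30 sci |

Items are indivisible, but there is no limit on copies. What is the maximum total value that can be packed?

266 sci

Best value-per-unit is C at 38/5, and filling with it alone uses mass 7×5=35. No mix of the others beats 7×38 = 266.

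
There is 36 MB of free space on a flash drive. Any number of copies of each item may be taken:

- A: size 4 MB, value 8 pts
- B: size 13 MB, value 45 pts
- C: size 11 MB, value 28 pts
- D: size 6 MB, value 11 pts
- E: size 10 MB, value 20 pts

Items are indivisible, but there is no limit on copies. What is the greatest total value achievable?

Best value-per-unit is B at 45/13; filling with it alone gives 2×45 = 90.
Optimal mix: 2×B + 1×E → size 36, value 110.

110 pts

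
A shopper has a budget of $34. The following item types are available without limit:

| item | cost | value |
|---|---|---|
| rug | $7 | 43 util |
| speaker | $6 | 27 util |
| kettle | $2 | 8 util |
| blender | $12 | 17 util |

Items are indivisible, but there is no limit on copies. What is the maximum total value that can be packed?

Best value-per-unit is rug at 43/7; filling with it alone gives 4×43 = 172.
Optimal mix: 4×rug + 1×speaker → cost 34, value 199.

199 util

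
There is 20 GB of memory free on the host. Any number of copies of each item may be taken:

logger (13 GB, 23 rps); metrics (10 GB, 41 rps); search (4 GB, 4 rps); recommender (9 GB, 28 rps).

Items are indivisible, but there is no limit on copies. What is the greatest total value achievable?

82 rps

Best value-per-unit is metrics at 41/10, and filling with it alone uses memory 2×10=20. No mix of the others beats 2×41 = 82.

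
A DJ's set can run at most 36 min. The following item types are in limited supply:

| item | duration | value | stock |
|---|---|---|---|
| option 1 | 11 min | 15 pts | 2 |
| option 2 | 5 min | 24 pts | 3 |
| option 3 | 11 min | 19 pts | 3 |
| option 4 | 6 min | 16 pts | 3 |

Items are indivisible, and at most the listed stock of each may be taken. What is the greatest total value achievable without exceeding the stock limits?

Top feasible selections:
- 3×option 2 + 3×option 4: duration 33, value 120
- 3×option 2 + 1×option 3 + 1×option 4: duration 32, value 107
Best: 120 pts.

120 pts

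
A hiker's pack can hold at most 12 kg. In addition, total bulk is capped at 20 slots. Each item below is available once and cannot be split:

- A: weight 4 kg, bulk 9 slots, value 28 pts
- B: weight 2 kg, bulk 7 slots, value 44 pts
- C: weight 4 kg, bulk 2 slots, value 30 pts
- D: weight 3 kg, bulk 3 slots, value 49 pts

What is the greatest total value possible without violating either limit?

123 pts

Feasible sets respecting both limits:
- B+C+D: weight 9, bulk 12, value 123
- A+B+D: weight 9, bulk 19, value 121
- A+C+D: weight 11, bulk 14, value 107
Best: 123 pts.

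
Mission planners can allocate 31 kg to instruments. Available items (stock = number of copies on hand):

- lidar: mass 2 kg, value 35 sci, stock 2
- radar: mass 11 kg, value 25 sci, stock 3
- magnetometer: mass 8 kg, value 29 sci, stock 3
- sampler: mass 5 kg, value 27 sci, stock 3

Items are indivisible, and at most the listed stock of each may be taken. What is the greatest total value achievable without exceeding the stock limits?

182 sci

Best selections within mass 31 and stock limits:
- 2×lidar + 2×magnetometer + 2×sampler: mass 30, value 182
- 2×lidar + 1×magnetometer + 3×sampler: mass 27, value 180
Best: 182 sci.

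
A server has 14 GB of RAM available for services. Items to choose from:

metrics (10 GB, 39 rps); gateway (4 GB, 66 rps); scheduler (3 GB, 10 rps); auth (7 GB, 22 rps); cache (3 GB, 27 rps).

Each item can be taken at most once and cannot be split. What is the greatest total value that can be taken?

115 rps

Check high-value combinations within 14 GB:
- gateway+auth+cache: memory 4+7+3=14, value 66+22+27=115
- metrics+gateway: memory 10+4=14, value 39+66=105
- gateway+scheduler+cache: memory 4+3+3=10, value 66+10+27=103
- gateway+scheduler+auth: memory 4+3+7=14, value 66+10+22=98
- gateway+cache: memory 4+3=7, value 66+27=93
Best: 115 rps.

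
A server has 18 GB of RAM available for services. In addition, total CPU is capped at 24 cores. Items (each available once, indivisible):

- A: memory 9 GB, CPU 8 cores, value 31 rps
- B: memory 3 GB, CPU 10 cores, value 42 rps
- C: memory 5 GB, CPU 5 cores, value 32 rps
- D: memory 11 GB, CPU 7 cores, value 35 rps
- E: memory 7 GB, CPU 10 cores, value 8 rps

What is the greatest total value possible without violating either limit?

Feasible sets respecting both limits:
- A+B+C: memory 17, CPU 23, value 105
- B+D: memory 14, CPU 17, value 77
- B+C: memory 8, CPU 15, value 74
- A+B: memory 12, CPU 18, value 73
Best: 105 rps.

105 rps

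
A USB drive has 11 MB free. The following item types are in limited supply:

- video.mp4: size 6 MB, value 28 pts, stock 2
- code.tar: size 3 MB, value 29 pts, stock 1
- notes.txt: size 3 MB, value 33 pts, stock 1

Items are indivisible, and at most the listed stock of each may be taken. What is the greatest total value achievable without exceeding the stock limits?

Best selections within size 11 and stock limits:
- 1×code.tar + 1×notes.txt: size 6, value 62
- 1×video.mp4 + 1×notes.txt: size 9, value 61
Best: 62 pts.

62 pts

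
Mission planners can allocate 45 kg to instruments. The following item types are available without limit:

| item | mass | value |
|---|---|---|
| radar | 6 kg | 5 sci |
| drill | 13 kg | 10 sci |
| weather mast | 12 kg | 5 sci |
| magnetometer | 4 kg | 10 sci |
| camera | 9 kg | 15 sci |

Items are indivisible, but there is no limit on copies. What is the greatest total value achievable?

110 sci

Best value-per-unit is magnetometer at 10/4, and filling with it alone uses mass 11×4=44. No mix of the others beats 11×10 = 110.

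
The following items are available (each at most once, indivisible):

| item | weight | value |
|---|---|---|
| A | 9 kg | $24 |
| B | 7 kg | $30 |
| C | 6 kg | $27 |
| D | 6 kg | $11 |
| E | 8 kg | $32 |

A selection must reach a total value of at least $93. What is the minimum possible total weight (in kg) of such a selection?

Subsets with value ≥ 93, sorted by total weight:
- B+C+D+E: weight 27, value 100
- A+C+D+E: weight 29, value 94
- A+B+C+E: weight 30, value 113
- A+B+D+E: weight 30, value 97
Minimum weight: 27 kg.

27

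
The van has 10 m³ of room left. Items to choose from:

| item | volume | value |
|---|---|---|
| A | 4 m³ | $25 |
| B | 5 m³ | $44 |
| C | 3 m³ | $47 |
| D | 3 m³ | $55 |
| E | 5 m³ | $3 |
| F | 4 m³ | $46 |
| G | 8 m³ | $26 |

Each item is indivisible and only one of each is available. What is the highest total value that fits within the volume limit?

$148

Check high-value combinations within 10 m³:
- C+D+F: volume 3+3+4=10, value 47+55+46=148
- A+C+D: volume 4+3+3=10, value 25+47+55=127
- C+D: volume 3+3=6, value 47+55=102
- D+F: volume 3+4=7, value 55+46=101
Best: $148.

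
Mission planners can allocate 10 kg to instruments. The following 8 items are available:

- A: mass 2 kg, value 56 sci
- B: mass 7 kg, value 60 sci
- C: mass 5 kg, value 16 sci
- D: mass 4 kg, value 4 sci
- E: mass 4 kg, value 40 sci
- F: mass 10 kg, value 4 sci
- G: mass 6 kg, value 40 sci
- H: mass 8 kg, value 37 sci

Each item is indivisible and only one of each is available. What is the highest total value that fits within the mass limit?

Check high-value combinations within 10 kg:
- A+B: mass 2+7=9, value 56+60=116
- A+D+E: mass 2+4+4=10, value 56+4+40=100
- A+E: mass 2+4=6, value 56+40=96
- A+G: mass 2+6=8, value 56+40=96
- A+H: mass 2+8=10, value 56+37=93
Best: 116 sci.

116 sci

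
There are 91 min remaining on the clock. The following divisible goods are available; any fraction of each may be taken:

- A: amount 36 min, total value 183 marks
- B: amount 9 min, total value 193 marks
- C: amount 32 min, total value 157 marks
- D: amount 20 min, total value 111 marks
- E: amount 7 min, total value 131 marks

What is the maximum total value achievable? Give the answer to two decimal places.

Take in order of value per unit:
- B (193/9 per unit): all 9 → value 193, running total 193.00
- E (131/7 per unit): all 7 → value 131, running total 324.00
- D (111/20 per unit): all 20 → value 111, running total 435.00
- A (183/36 per unit): all 36 → value 183, running total 618.00
- C (157/32 per unit): 19 of 32 → value 19×157/32 = 93.2188, running total 711.22
Total 711.22.

711.22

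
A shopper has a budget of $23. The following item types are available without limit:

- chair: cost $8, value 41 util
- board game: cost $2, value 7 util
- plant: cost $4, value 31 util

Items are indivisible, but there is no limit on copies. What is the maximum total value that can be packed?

162 util

Best value-per-unit is plant at 31/4; filling with it alone gives 5×31 = 155.
Optimal mix: 1×board game + 5×plant → cost 22, value 162.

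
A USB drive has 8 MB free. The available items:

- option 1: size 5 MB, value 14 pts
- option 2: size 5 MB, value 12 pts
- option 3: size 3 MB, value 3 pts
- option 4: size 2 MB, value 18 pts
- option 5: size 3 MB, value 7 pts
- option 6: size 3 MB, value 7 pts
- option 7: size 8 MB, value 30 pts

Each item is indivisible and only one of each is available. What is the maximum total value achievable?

Check high-value combinations within 8 MB:
- option 1+option 4: size 5+2=7, value 14+18=32
- option 4+option 5+option 6: size 2+3+3=8, value 18+7+7=32
- option 2+option 4: size 5+2=7, value 12+18=30
- option 7: size 8, value 30
- option 3+option 4+option 5: size 3+2+3=8, value 3+18+7=28
Best: 32 pts.

32 pts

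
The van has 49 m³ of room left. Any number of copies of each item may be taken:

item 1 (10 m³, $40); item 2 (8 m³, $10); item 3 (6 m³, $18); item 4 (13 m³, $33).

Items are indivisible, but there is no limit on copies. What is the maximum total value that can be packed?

Best value-per-unit is item 1 at 40/10; filling with it alone gives 4×40 = 160.
Optimal mix: 4×item 1 + 1×item 3 → volume 46, value 178.

$178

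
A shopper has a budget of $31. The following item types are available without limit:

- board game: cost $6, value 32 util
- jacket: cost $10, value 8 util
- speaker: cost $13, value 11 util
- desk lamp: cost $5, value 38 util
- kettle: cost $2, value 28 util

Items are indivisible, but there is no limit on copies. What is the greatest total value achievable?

420 util

Best value-per-unit is kettle at 28/2, and filling with it alone uses cost 15×2=30. No mix of the others beats 15×28 = 420.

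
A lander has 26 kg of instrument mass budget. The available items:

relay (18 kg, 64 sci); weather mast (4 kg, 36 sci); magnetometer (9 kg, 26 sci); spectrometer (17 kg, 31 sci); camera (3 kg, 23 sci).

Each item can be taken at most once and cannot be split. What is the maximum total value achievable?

123 sci

Check high-value combinations within 26 kg:
- relay+weather mast+camera: mass 18+4+3=25, value 64+36+23=123
- relay+weather mast: mass 18+4=22, value 64+36=100
- weather mast+spectrometer+camera: mass 4+17+3=24, value 36+31+23=90
- relay+camera: mass 18+3=21, value 64+23=87
- weather mast+magnetometer+camera: mass 4+9+3=16, value 36+26+23=85
Best: 123 sci.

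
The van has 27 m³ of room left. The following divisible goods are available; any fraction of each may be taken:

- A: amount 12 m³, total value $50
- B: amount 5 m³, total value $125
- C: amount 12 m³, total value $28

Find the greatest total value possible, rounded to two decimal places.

Take in order of value per unit:
- B (125/5 per unit): all 5 → value 125, running total 125.00
- A (50/12 per unit): all 12 → value 50, running total 175.00
- C (28/12 per unit): 10 of 12 → value 10×28/12 = 23.3333, running total 198.33
Total 198.33.

198.33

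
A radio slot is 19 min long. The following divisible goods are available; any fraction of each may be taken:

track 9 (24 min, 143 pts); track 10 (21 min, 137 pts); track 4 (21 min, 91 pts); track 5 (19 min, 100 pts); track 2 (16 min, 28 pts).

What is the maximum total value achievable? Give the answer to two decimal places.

123.95

Take in order of value per unit:
- track 10 (137/21 per unit): 19 of 21 → value 19×137/21 = 123.9524, running total 123.95
Total 123.95.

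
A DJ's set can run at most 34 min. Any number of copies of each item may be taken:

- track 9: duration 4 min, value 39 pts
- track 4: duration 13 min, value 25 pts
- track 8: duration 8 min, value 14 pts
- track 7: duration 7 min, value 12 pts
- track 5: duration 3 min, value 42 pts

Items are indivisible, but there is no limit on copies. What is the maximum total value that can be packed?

Best value-per-unit is track 5 at 42/3, and filling with it alone uses duration 11×3=33. No mix of the others beats 11×42 = 462.

462 pts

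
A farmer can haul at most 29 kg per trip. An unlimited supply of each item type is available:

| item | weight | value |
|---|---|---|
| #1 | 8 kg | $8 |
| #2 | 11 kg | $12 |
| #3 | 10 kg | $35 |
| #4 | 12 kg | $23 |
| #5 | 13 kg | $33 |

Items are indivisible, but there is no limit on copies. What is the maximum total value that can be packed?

Best value-per-unit is #3 at 35/10; filling with it alone gives 2×35 = 70.
Optimal mix: 1×#1 + 2×#3 → weight 28, value 78.

$78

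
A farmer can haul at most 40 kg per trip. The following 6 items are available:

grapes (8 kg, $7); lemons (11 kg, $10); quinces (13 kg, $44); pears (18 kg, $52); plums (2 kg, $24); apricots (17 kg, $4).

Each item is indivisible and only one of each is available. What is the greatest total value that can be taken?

$120

Check high-value combinations within 40 kg:
- quinces+pears+plums: weight 13+18+2=33, value 44+52+24=120
- grapes+quinces+pears: weight 8+13+18=39, value 7+44+52=103
- quinces+pears: weight 13+18=31, value 44+52=96
Best: $120.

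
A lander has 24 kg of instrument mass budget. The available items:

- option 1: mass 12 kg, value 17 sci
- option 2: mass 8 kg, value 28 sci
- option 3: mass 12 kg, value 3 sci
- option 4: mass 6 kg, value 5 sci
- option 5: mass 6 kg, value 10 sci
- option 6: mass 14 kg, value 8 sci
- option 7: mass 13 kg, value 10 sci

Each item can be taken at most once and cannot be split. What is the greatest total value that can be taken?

45 sci

Check high-value combinations within 24 kg:
- option 1+option 2: mass 12+8=20, value 17+28=45
- option 2+option 4+option 5: mass 8+6+6=20, value 28+5+10=43
- option 2+option 5: mass 8+6=14, value 28+10=38
- option 2+option 7: mass 8+13=21, value 28+10=38
- option 2+option 6: mass 8+14=22, value 28+8=36
Best: 45 sci.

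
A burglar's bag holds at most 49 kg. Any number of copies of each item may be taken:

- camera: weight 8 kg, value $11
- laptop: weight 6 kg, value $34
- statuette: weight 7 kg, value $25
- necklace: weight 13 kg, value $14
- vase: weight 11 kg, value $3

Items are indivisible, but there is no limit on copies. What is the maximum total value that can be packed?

$272

Best value-per-unit is laptop at 34/6, and filling with it alone uses weight 8×6=48. No mix of the others beats 8×34 = 272.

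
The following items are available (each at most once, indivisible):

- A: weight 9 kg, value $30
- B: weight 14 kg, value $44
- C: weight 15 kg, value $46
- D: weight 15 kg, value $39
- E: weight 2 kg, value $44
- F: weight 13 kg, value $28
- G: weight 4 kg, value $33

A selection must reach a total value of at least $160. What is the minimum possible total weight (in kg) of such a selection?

35

Subsets with value ≥ 160, sorted by total weight:
- B+C+E+G: weight 35, value 167
- B+D+E+G: weight 35, value 160
Minimum weight: 35 kg.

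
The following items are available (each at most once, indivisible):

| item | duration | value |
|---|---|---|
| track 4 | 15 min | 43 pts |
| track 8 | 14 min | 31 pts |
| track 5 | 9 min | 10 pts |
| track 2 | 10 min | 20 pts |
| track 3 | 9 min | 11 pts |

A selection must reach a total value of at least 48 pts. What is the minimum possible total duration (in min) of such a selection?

Subsets with value ≥ 48, sorted by total duration:
- track 4+track 3: duration 24, value 54
- track 4+track 5: duration 24, value 53
- track 8+track 2: duration 24, value 51
Minimum duration: 24 min.

24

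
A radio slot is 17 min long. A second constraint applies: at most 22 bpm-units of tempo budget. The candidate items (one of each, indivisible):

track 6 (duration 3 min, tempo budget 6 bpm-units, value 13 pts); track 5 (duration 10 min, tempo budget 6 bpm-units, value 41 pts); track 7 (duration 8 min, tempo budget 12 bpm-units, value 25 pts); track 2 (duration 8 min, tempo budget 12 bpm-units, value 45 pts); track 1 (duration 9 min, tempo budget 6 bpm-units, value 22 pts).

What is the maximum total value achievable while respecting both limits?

Feasible sets respecting both limits:
- track 2+track 1: duration 17, tempo budget 18, value 67
- track 6+track 2: duration 11, tempo budget 18, value 58
- track 6+track 5: duration 13, tempo budget 12, value 54
Best: 67 pts.

67 pts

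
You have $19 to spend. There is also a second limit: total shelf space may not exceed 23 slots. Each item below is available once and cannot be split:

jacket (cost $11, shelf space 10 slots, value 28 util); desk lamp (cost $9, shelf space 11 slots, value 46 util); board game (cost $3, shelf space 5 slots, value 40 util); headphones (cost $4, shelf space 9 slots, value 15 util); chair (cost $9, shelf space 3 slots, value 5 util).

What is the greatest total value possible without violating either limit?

Feasible sets respecting both limits:
- desk lamp+board game: cost 12, shelf space 16, value 86
- jacket+board game: cost 14, shelf space 15, value 68
- desk lamp+headphones: cost 13, shelf space 20, value 61
- board game+headphones+chair: cost 16, shelf space 17, value 60
Best: 86 util.

86 util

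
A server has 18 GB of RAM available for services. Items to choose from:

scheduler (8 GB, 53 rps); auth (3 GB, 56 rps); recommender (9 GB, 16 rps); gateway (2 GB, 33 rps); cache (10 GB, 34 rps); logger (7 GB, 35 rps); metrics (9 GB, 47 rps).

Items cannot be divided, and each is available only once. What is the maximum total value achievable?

144 rps

Check high-value combinations within 18 GB:
- scheduler+auth+logger: memory 8+3+7=18, value 53+56+35=144
- scheduler+auth+gateway: memory 8+3+2=13, value 53+56+33=142
- auth+gateway+metrics: memory 3+2+9=14, value 56+33+47=136
- auth+gateway+logger: memory 3+2+7=12, value 56+33+35=124
- auth+gateway+cache: memory 3+2+10=15, value 56+33+34=123
Best: 144 rps.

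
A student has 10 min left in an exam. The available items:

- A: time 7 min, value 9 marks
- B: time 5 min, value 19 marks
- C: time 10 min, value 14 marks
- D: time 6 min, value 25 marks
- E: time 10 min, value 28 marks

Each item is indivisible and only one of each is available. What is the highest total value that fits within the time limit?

28 marks

Check high-value combinations within 10 min:
- E: time 10, value 28
- D: time 6, value 25
- B: time 5, value 19
Best: 28 marks.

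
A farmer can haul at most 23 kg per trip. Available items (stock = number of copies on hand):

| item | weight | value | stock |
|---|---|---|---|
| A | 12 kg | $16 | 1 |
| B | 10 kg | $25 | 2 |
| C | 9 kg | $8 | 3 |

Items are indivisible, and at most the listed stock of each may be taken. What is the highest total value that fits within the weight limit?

$50

Top feasible selections:
- 2×B: weight 20, value 50
- 1×A + 1×B: weight 22, value 41
- 1×B + 1×C: weight 19, value 33
- 1×B: weight 10, value 25
Best: $50.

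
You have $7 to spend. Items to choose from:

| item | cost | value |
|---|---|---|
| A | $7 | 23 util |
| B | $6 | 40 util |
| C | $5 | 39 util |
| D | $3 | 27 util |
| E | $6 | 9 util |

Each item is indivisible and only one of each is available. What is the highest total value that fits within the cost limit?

Check high-value combinations within $7:
- B: cost 6, value 40
- C: cost 5, value 39
- D: cost 3, value 27
Best: 40 util.

40 util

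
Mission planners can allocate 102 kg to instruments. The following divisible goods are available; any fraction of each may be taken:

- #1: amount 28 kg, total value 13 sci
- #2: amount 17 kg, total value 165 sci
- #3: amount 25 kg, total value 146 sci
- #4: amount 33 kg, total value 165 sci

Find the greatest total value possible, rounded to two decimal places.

488.54

Take in order of value per unit:
- #2 (165/17 per unit): all 17 → value 165, running total 165.00
- #3 (146/25 per unit): all 25 → value 146, running total 311.00
- #4 (165/33 per unit): all 33 → value 165, running total 476.00
- #1 (13/28 per unit): 27 of 28 → value 27×13/28 = 12.5357, running total 488.54
Total 488.54.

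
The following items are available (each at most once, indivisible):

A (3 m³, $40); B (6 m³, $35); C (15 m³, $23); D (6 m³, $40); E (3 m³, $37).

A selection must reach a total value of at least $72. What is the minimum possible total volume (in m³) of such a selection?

6

Subsets with value ≥ 72, sorted by total volume:
- A+E: volume 6, value 77
- A+D: volume 9, value 80
Minimum volume: 6 m³.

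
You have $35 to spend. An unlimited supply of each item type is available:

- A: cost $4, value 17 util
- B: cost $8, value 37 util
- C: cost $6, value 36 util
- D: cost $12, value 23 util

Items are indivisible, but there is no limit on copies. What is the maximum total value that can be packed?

197 util

Best value-per-unit is C at 36/6; filling with it alone gives 5×36 = 180.
Optimal mix: 1×A + 5×C → cost 34, value 197.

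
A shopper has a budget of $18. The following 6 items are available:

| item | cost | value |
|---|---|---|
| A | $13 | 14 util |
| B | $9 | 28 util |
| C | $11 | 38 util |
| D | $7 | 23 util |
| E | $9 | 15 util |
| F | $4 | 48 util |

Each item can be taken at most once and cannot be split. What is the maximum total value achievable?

86 util

Check high-value combinations within $18:
- C+F: cost 11+4=15, value 38+48=86
- B+F: cost 9+4=13, value 28+48=76
- D+F: cost 7+4=11, value 23+48=71
- E+F: cost 9+4=13, value 15+48=63
- A+F: cost 13+4=17, value 14+48=62
Best: 86 util.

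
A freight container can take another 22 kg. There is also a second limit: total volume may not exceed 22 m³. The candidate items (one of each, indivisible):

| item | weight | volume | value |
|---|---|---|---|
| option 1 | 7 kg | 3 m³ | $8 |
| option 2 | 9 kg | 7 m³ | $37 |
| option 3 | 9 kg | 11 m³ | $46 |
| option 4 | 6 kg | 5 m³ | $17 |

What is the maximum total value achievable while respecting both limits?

$83

Feasible sets respecting both limits:
- option 2+option 3: weight 18, volume 18, value 83
- option 1+option 3+option 4: weight 22, volume 19, value 71
- option 3+option 4: weight 15, volume 16, value 63
Best: $83.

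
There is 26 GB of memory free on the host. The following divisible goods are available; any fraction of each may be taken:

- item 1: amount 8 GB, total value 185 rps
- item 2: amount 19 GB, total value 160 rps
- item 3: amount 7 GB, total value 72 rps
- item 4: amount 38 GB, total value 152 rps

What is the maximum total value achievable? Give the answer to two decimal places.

Take in order of value per unit:
- item 1 (185/8 per unit): all 8 → value 185, running total 185.00
- item 3 (72/7 per unit): all 7 → value 72, running total 257.00
- item 2 (160/19 per unit): 11 of 19 → value 11×160/19 = 92.6316, running total 349.63
Total 349.63.

349.63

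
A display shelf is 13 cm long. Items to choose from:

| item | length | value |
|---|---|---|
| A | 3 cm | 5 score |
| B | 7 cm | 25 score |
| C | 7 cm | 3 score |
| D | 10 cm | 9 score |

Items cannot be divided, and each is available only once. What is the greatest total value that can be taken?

Check high-value combinations within 13 cm:
- A+B: length 3+7=10, value 5+25=30
- B: length 7, value 25
- A+D: length 3+10=13, value 5+9=14
- D: length 10, value 9
Best: 30 score.

30 score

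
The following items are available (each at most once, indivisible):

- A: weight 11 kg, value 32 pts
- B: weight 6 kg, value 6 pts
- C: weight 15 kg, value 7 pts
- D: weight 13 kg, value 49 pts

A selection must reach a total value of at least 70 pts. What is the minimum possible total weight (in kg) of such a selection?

24

Subsets with value ≥ 70, sorted by total weight:
- A+D: weight 24, value 81
- A+B+D: weight 30, value 87
- A+C+D: weight 39, value 88
- A+B+C+D: weight 45, value 94
Minimum weight: 24 kg.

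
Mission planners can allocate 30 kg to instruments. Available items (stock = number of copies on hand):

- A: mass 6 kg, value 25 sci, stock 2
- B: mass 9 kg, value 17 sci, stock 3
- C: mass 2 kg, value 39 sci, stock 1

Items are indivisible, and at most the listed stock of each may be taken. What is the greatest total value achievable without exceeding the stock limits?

Top feasible selections:
- 2×A + 1×B + 1×C: mass 23, value 106
- 1×A + 2×B + 1×C: mass 26, value 98
- 3×B + 1×C: mass 29, value 90
Best: 106 sci.

106 sci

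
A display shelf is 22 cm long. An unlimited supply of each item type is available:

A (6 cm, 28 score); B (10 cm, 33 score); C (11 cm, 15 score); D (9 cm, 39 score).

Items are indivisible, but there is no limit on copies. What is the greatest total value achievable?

95 score

Best value-per-unit is A at 28/6; filling with it alone gives 3×28 = 84.
Optimal mix: 2×A + 1×D → length 21, value 95.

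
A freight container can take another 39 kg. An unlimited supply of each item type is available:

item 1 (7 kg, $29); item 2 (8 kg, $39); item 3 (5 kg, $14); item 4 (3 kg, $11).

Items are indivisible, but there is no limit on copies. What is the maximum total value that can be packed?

Best value-per-unit is item 2 at 39/8; filling with it alone gives 4×39 = 156.
Optimal mix: 1×item 1 + 4×item 2 → weight 39, value 185.

$185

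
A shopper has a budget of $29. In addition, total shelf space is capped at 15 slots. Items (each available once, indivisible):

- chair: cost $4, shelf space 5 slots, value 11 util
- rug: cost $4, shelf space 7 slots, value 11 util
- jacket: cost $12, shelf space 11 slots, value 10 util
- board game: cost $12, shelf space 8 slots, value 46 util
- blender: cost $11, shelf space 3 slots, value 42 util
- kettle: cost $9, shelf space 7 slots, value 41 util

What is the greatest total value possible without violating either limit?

Feasible sets respecting both limits:
- chair+blender+kettle: cost 24, shelf space 15, value 94
- board game+blender: cost 23, shelf space 11, value 88
- board game+kettle: cost 21, shelf space 15, value 87
Best: 94 util.

94 util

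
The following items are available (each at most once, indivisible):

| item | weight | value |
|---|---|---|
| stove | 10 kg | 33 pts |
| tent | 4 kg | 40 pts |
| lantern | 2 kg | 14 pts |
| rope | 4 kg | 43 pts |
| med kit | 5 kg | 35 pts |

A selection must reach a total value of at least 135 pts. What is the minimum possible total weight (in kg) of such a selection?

23

Subsets with value ≥ 135, sorted by total weight:
- stove+tent+rope+med kit: weight 23, value 151
- stove+tent+lantern+rope+med kit: weight 25, value 165
Minimum weight: 23 kg.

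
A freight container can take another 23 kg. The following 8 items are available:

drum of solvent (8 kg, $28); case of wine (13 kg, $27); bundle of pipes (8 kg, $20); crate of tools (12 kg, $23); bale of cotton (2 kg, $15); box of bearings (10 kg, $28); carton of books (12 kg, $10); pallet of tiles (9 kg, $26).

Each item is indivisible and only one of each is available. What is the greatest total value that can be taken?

$71

This is a 0/1 knapsack; check combinations near the capacity.
- drum of solvent+bale of cotton+box of bearings: weight 8+2+10=20, value 28+15+28=71
- drum of solvent+case of wine+bale of cotton: weight 8+13+2=23, value 28+27+15=70
- drum of solvent+bale of cotton+pallet of tiles: weight 8+2+9=19, value 28+15+26=69
Best: $71.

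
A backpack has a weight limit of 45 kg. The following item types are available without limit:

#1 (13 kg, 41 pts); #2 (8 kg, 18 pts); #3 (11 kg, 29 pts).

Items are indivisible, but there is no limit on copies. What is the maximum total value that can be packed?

129 pts

Best value-per-unit is #1 at 41/13; filling with it alone gives 3×41 = 123.
Optimal mix: 2×#1 + 1×#2 + 1×#3 → weight 45, value 129.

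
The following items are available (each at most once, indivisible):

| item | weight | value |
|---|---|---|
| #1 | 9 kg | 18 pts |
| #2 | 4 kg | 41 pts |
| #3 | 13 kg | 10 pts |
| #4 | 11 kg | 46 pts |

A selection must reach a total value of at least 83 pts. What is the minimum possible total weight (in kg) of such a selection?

15

Subsets with value ≥ 83, sorted by total weight:
- #2+#4: weight 15, value 87
- #1+#2+#4: weight 24, value 105
- #2+#3+#4: weight 28, value 97
Minimum weight: 15 kg.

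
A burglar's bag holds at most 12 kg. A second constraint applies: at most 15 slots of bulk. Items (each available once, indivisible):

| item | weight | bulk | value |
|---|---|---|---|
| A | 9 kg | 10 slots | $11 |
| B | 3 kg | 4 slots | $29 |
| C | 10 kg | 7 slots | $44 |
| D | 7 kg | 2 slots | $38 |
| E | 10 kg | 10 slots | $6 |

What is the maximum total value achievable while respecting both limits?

Feasible sets respecting both limits:
- B+D: weight 10, bulk 6, value 67
- C: weight 10, bulk 7, value 44
- A+B: weight 12, bulk 14, value 40
- D: weight 7, bulk 2, value 38
Best: $67.

$67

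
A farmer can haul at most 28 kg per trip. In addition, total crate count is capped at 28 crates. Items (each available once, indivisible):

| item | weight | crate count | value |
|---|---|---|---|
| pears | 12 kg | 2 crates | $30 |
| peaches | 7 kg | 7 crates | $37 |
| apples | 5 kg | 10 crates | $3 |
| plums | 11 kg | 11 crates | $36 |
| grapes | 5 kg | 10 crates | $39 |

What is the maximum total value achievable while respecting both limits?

Feasible sets respecting both limits:
- peaches+plums+grapes: weight 23, crate count 28, value 112
- pears+peaches+grapes: weight 24, crate count 19, value 106
- pears+plums+grapes: weight 28, crate count 23, value 105
- peaches+apples+grapes: weight 17, crate count 27, value 79
Best: $112.

$112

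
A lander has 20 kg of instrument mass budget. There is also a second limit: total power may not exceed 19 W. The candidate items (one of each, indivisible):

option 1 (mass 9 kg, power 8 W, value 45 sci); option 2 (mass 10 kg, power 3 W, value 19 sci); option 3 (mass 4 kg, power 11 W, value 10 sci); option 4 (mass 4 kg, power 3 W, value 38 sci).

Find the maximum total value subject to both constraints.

Feasible sets respecting both limits:
- option 1+option 4: mass 13, power 11, value 83
- option 2+option 3+option 4: mass 18, power 17, value 67
- option 1+option 2: mass 19, power 11, value 64
- option 2+option 4: mass 14, power 6, value 57
Best: 83 sci.

83 sci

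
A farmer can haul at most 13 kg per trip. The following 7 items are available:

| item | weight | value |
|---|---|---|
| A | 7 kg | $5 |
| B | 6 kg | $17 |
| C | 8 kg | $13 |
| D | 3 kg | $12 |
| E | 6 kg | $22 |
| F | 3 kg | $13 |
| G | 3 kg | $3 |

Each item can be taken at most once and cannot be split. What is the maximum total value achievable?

This is a 0/1 knapsack; check combinations near the capacity.
- D+E+F: weight 3+6+3=12, value 12+22+13=47
- B+D+F: weight 6+3+3=12, value 17+12+13=42
- B+E: weight 6+6=12, value 17+22=39
- E+F+G: weight 6+3+3=12, value 22+13+3=38
Best: $47.

$47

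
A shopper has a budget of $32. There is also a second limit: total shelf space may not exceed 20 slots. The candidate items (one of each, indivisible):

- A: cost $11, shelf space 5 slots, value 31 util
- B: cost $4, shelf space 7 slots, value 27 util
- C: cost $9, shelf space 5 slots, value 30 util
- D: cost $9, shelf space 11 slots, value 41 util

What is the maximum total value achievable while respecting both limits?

88 util

Feasible sets respecting both limits:
- A+B+C: cost 24, shelf space 17, value 88
- A+D: cost 20, shelf space 16, value 72
- C+D: cost 18, shelf space 16, value 71
Best: 88 util.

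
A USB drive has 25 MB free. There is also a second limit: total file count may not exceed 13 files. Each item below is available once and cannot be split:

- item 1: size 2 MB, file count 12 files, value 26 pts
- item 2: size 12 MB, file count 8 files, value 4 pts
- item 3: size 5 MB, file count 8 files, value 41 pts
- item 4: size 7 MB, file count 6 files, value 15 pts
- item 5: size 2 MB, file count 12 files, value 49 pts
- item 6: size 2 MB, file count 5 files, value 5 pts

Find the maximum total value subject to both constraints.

49 pts

Feasible sets respecting both limits:
- item 5: size 2, file count 12, value 49
- item 3+item 6: size 7, file count 13, value 46
- item 3: size 5, file count 8, value 41
- item 1: size 2, file count 12, value 26
Best: 49 pts.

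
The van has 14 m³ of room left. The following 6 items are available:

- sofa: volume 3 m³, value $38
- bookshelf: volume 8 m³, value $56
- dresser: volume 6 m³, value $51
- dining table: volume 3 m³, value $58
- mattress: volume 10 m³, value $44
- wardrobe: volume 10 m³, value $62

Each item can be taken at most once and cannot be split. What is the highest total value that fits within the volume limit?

This is a 0/1 knapsack; check combinations near the capacity.
- sofa+bookshelf+dining table: volume 3+8+3=14, value 38+56+58=152
- sofa+dresser+dining table: volume 3+6+3=12, value 38+51+58=147
- dining table+wardrobe: volume 3+10=13, value 58+62=120
- bookshelf+dining table: volume 8+3=11, value 56+58=114
- dresser+dining table: volume 6+3=9, value 51+58=109
Best: $152.

$152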